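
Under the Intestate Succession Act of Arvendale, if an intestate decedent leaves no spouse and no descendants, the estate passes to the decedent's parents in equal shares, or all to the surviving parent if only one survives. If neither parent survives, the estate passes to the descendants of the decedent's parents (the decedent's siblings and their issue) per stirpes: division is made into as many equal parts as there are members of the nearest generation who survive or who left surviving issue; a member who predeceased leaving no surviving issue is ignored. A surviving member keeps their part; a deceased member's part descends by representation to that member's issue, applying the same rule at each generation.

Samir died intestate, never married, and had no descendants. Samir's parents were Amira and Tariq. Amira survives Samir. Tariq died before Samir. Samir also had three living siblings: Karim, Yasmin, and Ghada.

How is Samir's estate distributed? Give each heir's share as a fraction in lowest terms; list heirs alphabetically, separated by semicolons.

Only one parent, Amira, survives, so Amira takes the entire estate. The siblings take nothing because a surviving parent has priority.

Amira 1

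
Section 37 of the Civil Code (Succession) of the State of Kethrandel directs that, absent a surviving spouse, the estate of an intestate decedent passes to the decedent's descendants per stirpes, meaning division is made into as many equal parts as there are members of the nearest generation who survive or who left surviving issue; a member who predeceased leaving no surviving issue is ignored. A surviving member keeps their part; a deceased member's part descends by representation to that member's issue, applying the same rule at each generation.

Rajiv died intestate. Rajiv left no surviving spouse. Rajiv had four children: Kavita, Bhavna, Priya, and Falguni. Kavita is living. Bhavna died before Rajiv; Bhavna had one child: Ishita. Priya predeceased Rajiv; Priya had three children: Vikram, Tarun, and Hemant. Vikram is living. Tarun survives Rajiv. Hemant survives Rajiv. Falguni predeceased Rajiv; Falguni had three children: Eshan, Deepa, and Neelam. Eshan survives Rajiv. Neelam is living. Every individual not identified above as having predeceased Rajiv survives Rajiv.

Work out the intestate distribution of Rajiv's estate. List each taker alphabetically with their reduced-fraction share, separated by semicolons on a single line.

There is no surviving spouse, so the entire estate passes to Rajiv's descendants per stirpes.
The estate is divided into 4 equal shares of 1/4 among Kavita, Bhavna, Priya, Falguni.
Kavita is living and takes 1/4.
Bhavna predeceased; the 1/4 allotted to Bhavna's branch passes to Bhavna's issue by representation.
Ishita is the sole taker at this level and receives the full 1/4.
Priya predeceased; the 1/4 allotted to Priya's branch passes to Priya's issue by representation.
The 1/4 is divided into 3 equal shares of 1/12 among Vikram, Tarun, Hemant.
Vikram is living and takes 1/12.
Tarun is living and takes 1/12.
Hemant is living and takes 1/12.
Falguni predeceased; the 1/4 allotted to Falguni's branch passes to Falguni's issue by representation.
The 1/4 is divided into 3 equal shares of 1/12 among Eshan, Deepa, Neelam.
Eshan is living and takes 1/12.
Deepa is living and takes 1/12.
Neelam is living and takes 1/12.

Deepa 1/12; Eshan 1/12; Hemant 1/12; Ishita 1/4; Kavita 1/4; Neelam 1/12; Tarun 1/12; Vikram 1/12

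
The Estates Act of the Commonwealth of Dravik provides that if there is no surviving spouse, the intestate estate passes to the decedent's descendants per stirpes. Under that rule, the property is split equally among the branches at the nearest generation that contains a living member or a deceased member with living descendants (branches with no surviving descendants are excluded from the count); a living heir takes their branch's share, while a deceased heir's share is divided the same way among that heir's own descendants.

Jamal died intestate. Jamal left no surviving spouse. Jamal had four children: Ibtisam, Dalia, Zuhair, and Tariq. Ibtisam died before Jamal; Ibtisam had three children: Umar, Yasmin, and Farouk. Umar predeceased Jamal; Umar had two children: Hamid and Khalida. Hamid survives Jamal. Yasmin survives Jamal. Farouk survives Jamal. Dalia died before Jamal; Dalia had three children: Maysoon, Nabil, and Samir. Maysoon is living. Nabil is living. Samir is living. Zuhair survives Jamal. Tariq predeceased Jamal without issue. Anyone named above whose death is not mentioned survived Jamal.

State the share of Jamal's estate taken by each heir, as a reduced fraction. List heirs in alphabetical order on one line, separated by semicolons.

Farouk 1/9; Hamid 1/18; Khalida 1/18; Maysoon 1/9; Nabil 1/9; Samir 1/9; Yasmin 1/9; Zuhair 1/3

There is no surviving spouse, so the entire estate passes to Jamal's descendants per stirpes.
Tariq left no surviving issue, so that branch lapses and is disregarded.
The estate is divided into 3 equal shares of 1/3 among Ibtisam, Dalia, Zuhair.
Ibtisam predeceased; the 1/3 allotted to Ibtisam's branch passes to Ibtisam's issue by representation.
The 1/3 is divided into 3 equal shares of 1/9 among Umar, Yasmin, Farouk.
Umar predeceased; the 1/9 allotted to Umar's branch passes to Umar's issue by representation.
The 1/9 is divided into 2 equal shares of 1/18 among Hamid, Khalida.
Hamid is living and takes 1/18.
Khalida is living and takes 1/18.
Yasmin is living and takes 1/9.
Farouk is living and takes 1/9.
Dalia predeceased; the 1/3 allotted to Dalia's branch passes to Dalia's issue by representation.
The 1/3 is divided into 3 equal shares of 1/9 among Maysoon, Nabil, Samir.
Maysoon is living and takes 1/9.
Nabil is living and takes 1/9.
Samir is living and takes 1/9.
Zuhair is living and takes 1/3.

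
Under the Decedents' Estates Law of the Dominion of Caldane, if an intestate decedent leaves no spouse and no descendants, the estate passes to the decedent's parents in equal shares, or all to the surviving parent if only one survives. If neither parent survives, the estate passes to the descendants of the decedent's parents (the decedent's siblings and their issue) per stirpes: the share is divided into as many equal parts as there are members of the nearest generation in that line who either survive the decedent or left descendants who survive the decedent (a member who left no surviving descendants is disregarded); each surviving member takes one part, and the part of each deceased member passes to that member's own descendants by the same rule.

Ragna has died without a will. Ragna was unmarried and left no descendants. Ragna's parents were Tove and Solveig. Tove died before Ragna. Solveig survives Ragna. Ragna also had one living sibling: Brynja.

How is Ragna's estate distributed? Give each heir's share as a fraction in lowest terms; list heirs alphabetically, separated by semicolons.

Only one parent, Solveig, survives, so Solveig takes the entire estate. The siblings take nothing because a surviving parent has priority.

Solveig 1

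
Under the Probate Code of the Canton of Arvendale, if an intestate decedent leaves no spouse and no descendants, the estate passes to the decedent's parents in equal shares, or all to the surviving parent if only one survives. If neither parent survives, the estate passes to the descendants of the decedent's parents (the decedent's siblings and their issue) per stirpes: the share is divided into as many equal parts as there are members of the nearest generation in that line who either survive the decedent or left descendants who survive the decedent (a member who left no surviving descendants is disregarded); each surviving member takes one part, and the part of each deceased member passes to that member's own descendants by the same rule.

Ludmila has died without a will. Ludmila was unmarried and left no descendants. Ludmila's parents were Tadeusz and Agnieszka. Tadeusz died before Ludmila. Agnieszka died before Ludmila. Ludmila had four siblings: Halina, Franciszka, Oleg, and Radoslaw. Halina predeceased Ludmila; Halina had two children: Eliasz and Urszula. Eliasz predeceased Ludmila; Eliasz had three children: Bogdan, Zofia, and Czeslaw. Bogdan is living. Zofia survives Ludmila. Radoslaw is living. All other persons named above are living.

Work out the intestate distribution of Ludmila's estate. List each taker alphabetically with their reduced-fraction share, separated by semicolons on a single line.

Neither parent survives and there are no descendants, so the estate passes to Ludmila's siblings and their issue per stirpes.
The estate is divided into 4 equal shares of 1/4 among Halina, Franciszka, Oleg, Radoslaw.
Halina predeceased; the 1/4 allotted to Halina's branch passes to Halina's issue by representation.
The 1/4 is divided into 2 equal shares of 1/8 among Eliasz, Urszula.
Eliasz predeceased; the 1/8 allotted to Eliasz's branch passes to Eliasz's issue by representation.
The 1/8 is divided into 3 equal shares of 1/24 among Bogdan, Zofia, Czeslaw.
Bogdan is living and takes 1/24.
Zofia is living and takes 1/24.
Czeslaw is living and takes 1/24.
Urszula is living and takes 1/8.
Franciszka is living and takes 1/4.
Oleg is living and takes 1/4.
Radoslaw is living and takes 1/4.

Bogdan 1/24; Czeslaw 1/24; Franciszka 1/4; Oleg 1/4; Radoslaw 1/4; Urszula 1/8; Zofia 1/24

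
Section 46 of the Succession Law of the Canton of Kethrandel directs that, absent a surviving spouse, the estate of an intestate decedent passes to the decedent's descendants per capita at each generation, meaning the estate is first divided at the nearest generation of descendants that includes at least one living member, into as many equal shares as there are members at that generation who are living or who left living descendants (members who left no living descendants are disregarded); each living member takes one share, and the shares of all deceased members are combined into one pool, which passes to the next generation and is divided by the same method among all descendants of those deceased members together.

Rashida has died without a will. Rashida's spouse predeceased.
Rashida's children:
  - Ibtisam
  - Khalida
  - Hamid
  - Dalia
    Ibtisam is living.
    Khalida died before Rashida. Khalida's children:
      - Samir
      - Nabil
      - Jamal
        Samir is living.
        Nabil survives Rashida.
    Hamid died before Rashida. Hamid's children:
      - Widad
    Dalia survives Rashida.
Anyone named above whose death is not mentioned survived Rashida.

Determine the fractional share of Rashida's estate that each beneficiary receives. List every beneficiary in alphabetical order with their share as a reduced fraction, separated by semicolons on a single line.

There is no surviving spouse, so the entire estate passes to Rashida's descendants per capita at each generation.
At generation 1 (Ibtisam, Khalida, Hamid, Dalia) there are 4 shares of (1)/4 = 1/4 each.
Living: Ibtisam and Dalia — each takes 1/4.
Deceased: Khalida and Hamid. Their combined 1/2 is pooled and carried to generation 2.
At generation 2 (Samir, Nabil, Jamal, Widad) there are 4 shares of (1/2)/4 = 1/8 each.
Living: Samir, Nabil, Jamal, and Widad — each takes 1/8.

Dalia 1/4; Ibtisam 1/4; Jamal 1/8; Nabil 1/8; Samir 1/8; Widad 1/8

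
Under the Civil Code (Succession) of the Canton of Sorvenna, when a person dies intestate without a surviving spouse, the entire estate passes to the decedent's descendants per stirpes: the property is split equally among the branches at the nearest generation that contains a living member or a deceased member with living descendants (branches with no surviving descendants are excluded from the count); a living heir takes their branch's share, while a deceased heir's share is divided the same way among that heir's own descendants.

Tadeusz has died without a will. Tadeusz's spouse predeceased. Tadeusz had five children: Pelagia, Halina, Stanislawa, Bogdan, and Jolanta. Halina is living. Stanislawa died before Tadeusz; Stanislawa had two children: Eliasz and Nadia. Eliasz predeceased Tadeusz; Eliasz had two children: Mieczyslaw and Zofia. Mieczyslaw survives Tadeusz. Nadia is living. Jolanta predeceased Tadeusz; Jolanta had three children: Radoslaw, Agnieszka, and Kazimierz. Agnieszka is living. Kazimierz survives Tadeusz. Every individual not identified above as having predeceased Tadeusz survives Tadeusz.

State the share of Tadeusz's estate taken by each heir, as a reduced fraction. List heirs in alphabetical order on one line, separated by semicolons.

There is no surviving spouse, so the entire estate passes to Tadeusz's descendants per stirpes.
The estate is divided into 5 equal shares of 1/5 among Pelagia, Halina, Stanislawa, Bogdan, Jolanta.
Pelagia is living and takes 1/5.
Halina is living and takes 1/5.
Stanislawa predeceased; the 1/5 allotted to Stanislawa's branch passes to Stanislawa's issue by representation.
The 1/5 is divided into 2 equal shares of 1/10 among Eliasz, Nadia.
Eliasz predeceased; the 1/10 allotted to Eliasz's branch passes to Eliasz's issue by representation.
The 1/10 is divided into 2 equal shares of 1/20 among Mieczyslaw, Zofia.
Mieczyslaw is living and takes 1/20.
Zofia is living and takes 1/20.
Nadia is living and takes 1/10.
Bogdan is living and takes 1/5.
Jolanta predeceased; the 1/5 allotted to Jolanta's branch passes to Jolanta's issue by representation.
The 1/5 is divided into 3 equal shares of 1/15 among Radoslaw, Agnieszka, Kazimierz.
Radoslaw is living and takes 1/15.
Agnieszka is living and takes 1/15.
Kazimierz is living and takes 1/15.

Agnieszka 1/15; Bogdan 1/5; Halina 1/5; Kazimierz 1/15; Mieczyslaw 1/20; Nadia 1/10; Pelagia 1/5; Radoslaw 1/15; Zofia 1/20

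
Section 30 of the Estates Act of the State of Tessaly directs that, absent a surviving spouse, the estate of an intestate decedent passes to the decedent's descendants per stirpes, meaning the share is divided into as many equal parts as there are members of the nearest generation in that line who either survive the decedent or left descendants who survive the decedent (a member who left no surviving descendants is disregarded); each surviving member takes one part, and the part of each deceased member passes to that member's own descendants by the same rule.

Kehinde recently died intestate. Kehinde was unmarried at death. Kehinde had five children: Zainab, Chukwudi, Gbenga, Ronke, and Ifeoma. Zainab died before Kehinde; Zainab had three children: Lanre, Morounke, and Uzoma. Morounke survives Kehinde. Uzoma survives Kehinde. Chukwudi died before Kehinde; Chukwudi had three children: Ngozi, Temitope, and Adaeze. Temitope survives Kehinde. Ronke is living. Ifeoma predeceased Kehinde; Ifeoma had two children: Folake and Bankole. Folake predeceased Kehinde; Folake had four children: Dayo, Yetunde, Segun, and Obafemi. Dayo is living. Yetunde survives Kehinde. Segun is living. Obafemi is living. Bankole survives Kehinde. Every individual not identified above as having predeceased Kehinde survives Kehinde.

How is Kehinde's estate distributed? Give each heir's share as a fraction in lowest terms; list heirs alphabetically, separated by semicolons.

Adaeze 1/15; Bankole 1/10; Dayo 1/40; Gbenga 1/5; Lanre 1/15; Morounke 1/15; Ngozi 1/15; Obafemi 1/40; Ronke 1/5; Segun 1/40; Temitope 1/15; Uzoma 1/15; Yetunde 1/40

There is no surviving spouse, so the entire estate passes to Kehinde's descendants per stirpes.
The estate is divided into 5 equal shares of 1/5 among Zainab, Chukwudi, Gbenga, Ronke, Ifeoma.
Zainab predeceased; the 1/5 allotted to Zainab's branch passes to Zainab's issue by representation.
The 1/5 is divided into 3 equal shares of 1/15 among Lanre, Morounke, Uzoma.
Lanre is living and takes 1/15.
Morounke is living and takes 1/15.
Uzoma is living and takes 1/15.
Chukwudi predeceased; the 1/5 allotted to Chukwudi's branch passes to Chukwudi's issue by representation.
The 1/5 is divided into 3 equal shares of 1/15 among Ngozi, Temitope, Adaeze.
Ngozi is living and takes 1/15.
Temitope is living and takes 1/15.
Adaeze is living and takes 1/15.
Gbenga is living and takes 1/5.
Ronke is living and takes 1/5.
Ifeoma predeceased; the 1/5 allotted to Ifeoma's branch passes to Ifeoma's issue by representation.
The 1/5 is divided into 2 equal shares of 1/10 among Folake, Bankole.
Folake predeceased; the 1/10 allotted to Folake's branch passes to Folake's issue by representation.
The 1/10 is divided into 4 equal shares of 1/40 among Dayo, Yetunde, Segun, Obafemi.
Dayo is living and takes 1/40.
Yetunde is living and takes 1/40.
Segun is living and takes 1/40.
Obafemi is living and takes 1/40.
Bankole is living and takes 1/10.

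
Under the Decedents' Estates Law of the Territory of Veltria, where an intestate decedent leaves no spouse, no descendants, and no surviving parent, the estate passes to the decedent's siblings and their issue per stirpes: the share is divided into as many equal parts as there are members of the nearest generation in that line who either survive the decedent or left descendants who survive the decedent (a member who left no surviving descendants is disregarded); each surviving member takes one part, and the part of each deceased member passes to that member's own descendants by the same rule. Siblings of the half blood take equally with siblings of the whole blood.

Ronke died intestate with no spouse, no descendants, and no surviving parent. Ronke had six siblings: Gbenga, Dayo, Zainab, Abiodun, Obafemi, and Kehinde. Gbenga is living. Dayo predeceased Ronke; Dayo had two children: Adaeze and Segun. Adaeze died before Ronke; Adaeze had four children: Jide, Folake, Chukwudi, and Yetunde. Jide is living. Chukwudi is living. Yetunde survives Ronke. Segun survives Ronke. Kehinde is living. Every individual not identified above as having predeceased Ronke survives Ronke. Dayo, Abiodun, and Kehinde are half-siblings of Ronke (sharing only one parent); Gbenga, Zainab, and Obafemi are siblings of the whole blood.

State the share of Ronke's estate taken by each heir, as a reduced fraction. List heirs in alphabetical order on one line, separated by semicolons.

No spouse, descendants, or parent survives, so the estate passes to Ronke's siblings per stirpes.
Half-blood and whole-blood siblings take equally under the stated rule.
The estate is divided into 6 equal shares of 1/6 among Gbenga, Dayo, Zainab, Abiodun, Obafemi, Kehinde.
Gbenga is living and takes 1/6.
Dayo predeceased; the 1/6 allotted to Dayo's branch passes to Dayo's issue by representation.
The 1/6 is divided into 2 equal shares of 1/12 among Adaeze, Segun.
Adaeze predeceased; the 1/12 allotted to Adaeze's branch passes to Adaeze's issue by representation.
The 1/12 is divided into 4 equal shares of 1/48 among Jide, Folake, Chukwudi, Yetunde.
Jide is living and takes 1/48.
Folake is living and takes 1/48.
Chukwudi is living and takes 1/48.
Yetunde is living and takes 1/48.
Segun is living and takes 1/12.
Zainab is living and takes 1/6.
Abiodun is living and takes 1/6.
Obafemi is living and takes 1/6.
Kehinde is living and takes 1/6.

Abiodun 1/6; Chukwudi 1/48; Folake 1/48; Gbenga 1/6; Jide 1/48; Kehinde 1/6; Obafemi 1/6; Segun 1/12; Yetunde 1/48; Zainab 1/6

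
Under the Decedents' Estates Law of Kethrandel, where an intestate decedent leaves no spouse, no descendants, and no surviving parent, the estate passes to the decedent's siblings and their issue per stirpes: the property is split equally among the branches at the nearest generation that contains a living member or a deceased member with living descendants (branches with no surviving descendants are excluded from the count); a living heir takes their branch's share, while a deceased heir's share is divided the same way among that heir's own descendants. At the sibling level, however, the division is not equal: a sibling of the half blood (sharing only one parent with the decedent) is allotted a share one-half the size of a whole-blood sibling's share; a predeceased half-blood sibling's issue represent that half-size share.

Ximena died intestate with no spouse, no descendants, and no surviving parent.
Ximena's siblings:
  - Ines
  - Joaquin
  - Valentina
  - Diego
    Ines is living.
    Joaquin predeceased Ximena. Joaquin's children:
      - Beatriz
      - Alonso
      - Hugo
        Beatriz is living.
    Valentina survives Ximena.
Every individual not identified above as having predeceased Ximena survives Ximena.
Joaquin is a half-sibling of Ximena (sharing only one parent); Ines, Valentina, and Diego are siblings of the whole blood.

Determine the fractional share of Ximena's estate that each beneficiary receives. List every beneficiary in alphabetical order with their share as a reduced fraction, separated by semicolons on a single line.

No spouse, descendants, or parent survives, so the estate passes to Ximena's siblings per stirpes.
Half-blood siblings count for one-half the weight of whole-blood siblings at the initial division.
Dividing 1 in proportion to weights (total weight 7/2): Ines (weight 1) → 2/7; Joaquin (weight 1/2) → 1/7; Valentina (weight 1) → 2/7; Diego (weight 1) → 2/7.
Ines is living and takes 2/7.
Joaquin predeceased; the 1/7 allotted to Joaquin's branch passes to Joaquin's issue by representation.
The 1/7 is divided into 3 equal shares of 1/21 among Beatriz, Alonso, Hugo.
Beatriz is living and takes 1/21.
Alonso is living and takes 1/21.
Hugo is living and takes 1/21.
Valentina is living and takes 2/7.
Diego is living and takes 2/7.

Alonso 1/21; Beatriz 1/21; Diego 2/7; Hugo 1/21; Ines 2/7; Valentina 2/7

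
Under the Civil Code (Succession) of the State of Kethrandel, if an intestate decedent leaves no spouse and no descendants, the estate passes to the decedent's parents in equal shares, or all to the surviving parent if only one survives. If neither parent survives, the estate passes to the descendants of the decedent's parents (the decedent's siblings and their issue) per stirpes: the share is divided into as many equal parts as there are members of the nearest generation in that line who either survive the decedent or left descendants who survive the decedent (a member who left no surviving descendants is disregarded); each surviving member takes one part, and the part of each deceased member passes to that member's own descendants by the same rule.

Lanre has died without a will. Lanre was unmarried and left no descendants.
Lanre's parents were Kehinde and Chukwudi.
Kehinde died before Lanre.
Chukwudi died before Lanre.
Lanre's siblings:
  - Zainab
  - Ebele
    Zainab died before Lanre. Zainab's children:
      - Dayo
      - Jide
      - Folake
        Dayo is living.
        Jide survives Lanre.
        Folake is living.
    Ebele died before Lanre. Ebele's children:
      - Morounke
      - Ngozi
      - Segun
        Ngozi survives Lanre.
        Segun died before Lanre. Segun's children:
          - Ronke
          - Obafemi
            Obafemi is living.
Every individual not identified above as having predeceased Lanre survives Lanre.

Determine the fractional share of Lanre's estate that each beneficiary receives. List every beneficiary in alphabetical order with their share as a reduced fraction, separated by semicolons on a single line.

Dayo 1/6; Folake 1/6; Jide 1/6; Morounke 1/6; Ngozi 1/6; Obafemi 1/12; Ronke 1/12

Neither parent survives and there are no descendants, so the estate passes to Lanre's siblings and their issue per stirpes.
The estate is divided into 2 equal shares of 1/2 among Zainab, Ebele.
Zainab predeceased; the 1/2 allotted to Zainab's branch passes to Zainab's issue by representation.
The 1/2 is divided into 3 equal shares of 1/6 among Dayo, Jide, Folake.
Dayo is living and takes 1/6.
Jide is living and takes 1/6.
Folake is living and takes 1/6.
Ebele predeceased; the 1/2 allotted to Ebele's branch passes to Ebele's issue by representation.
The 1/2 is divided into 3 equal shares of 1/6 among Morounke, Ngozi, Segun.
Morounke is living and takes 1/6.
Ngozi is living and takes 1/6.
Segun predeceased; the 1/6 allotted to Segun's branch passes to Segun's issue by representation.
The 1/6 is divided into 2 equal shares of 1/12 among Ronke, Obafemi.
Ronke is living and takes 1/12.
Obafemi is living and takes 1/12.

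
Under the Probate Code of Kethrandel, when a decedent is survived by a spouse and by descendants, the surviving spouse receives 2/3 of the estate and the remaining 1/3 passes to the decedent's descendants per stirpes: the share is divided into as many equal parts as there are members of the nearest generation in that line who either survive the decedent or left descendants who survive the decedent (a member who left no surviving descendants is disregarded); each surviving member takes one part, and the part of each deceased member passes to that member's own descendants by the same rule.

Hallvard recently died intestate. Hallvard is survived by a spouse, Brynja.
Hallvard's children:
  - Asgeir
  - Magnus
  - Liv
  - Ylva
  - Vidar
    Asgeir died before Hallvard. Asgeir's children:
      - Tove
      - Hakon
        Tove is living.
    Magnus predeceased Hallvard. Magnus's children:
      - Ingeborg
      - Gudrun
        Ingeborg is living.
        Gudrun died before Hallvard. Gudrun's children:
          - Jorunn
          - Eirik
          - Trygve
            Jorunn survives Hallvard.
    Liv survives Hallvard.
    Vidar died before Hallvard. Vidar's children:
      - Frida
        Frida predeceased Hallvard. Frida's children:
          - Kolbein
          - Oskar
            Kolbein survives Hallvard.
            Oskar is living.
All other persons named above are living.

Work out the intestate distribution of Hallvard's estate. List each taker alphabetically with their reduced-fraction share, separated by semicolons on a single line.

Brynja, as surviving spouse, takes 2/3.
The remaining 1/3 passes to Hallvard's descendants per stirpes.
The 1/3 is divided into 5 equal shares of 1/15 among Asgeir, Magnus, Liv, Ylva, Vidar.
Asgeir predeceased; the 1/15 allotted to Asgeir's branch passes to Asgeir's issue by representation.
The 1/15 is divided into 2 equal shares of 1/30 among Tove, Hakon.
Tove is living and takes 1/30.
Hakon is living and takes 1/30.
Magnus predeceased; the 1/15 allotted to Magnus's branch passes to Magnus's issue by representation.
The 1/15 is divided into 2 equal shares of 1/30 among Ingeborg, Gudrun.
Ingeborg is living and takes 1/30.
Gudrun predeceased; the 1/30 allotted to Gudrun's branch passes to Gudrun's issue by representation.
The 1/30 is divided into 3 equal shares of 1/90 among Jorunn, Eirik, Trygve.
Jorunn is living and takes 1/90.
Eirik is living and takes 1/90.
Trygve is living and takes 1/90.
Liv is living and takes 1/15.
Ylva is living and takes 1/15.
Vidar predeceased; the 1/15 allotted to Vidar's branch passes to Vidar's issue by representation.
Frida's line is the sole branch at this level, so the full 1/15 passes to Frida's issue by representation.
The 1/15 is divided into 2 equal shares of 1/30 among Kolbein, Oskar.
Kolbein is living and takes 1/30.
Oskar is living and takes 1/30.

Brynja 2/3; Eirik 1/90; Hakon 1/30; Ingeborg 1/30; Jorunn 1/90; Kolbein 1/30; Liv 1/15; Oskar 1/30; Tove 1/30; Trygve 1/90; Ylva 1/15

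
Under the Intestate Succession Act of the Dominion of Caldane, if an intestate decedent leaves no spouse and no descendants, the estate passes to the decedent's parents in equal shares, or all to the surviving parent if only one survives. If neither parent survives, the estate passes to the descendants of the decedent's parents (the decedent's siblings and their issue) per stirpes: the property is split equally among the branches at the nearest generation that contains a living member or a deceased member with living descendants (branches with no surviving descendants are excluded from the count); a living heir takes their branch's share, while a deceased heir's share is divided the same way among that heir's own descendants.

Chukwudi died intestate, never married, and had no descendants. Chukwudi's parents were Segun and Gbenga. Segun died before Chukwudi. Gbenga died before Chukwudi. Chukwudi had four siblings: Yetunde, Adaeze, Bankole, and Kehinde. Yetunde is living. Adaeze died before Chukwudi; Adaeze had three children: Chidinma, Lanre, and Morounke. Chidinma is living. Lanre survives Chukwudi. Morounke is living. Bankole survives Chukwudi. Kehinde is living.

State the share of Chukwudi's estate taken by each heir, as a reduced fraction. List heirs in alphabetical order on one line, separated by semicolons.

Neither parent survives and there are no descendants, so the estate passes to Chukwudi's siblings and their issue per stirpes.
The estate is divided into 4 equal shares of 1/4 among Yetunde, Adaeze, Bankole, Kehinde.
Yetunde is living and takes 1/4.
Adaeze predeceased; the 1/4 allotted to Adaeze's branch passes to Adaeze's issue by representation.
The 1/4 is divided into 3 equal shares of 1/12 among Chidinma, Lanre, Morounke.
Chidinma is living and takes 1/12.
Lanre is living and takes 1/12.
Morounke is living and takes 1/12.
Bankole is living and takes 1/4.
Kehinde is living and takes 1/4.

Bankole 1/4; Chidinma 1/12; Kehinde 1/4; Lanre 1/12; Morounke 1/12; Yetunde 1/4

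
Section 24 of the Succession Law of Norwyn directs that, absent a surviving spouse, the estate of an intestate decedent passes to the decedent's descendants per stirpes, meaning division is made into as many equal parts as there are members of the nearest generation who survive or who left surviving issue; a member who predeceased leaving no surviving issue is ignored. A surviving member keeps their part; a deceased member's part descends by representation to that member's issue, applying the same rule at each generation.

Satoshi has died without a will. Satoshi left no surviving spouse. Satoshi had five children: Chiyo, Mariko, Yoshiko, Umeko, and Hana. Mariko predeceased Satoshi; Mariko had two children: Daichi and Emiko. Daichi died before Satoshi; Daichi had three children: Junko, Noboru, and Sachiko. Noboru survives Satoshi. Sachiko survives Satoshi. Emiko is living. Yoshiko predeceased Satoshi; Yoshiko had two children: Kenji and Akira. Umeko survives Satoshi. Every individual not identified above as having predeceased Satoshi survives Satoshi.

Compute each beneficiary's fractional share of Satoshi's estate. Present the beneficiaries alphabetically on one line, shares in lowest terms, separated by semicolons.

There is no surviving spouse, so the entire estate passes to Satoshi's descendants per stirpes.
The estate is divided into 5 equal shares of 1/5 among Chiyo, Mariko, Yoshiko, Umeko, Hana.
Chiyo is living and takes 1/5.
Mariko predeceased; the 1/5 allotted to Mariko's branch passes to Mariko's issue by representation.
The 1/5 is divided into 2 equal shares of 1/10 among Daichi, Emiko.
Daichi predeceased; the 1/10 allotted to Daichi's branch passes to Daichi's issue by representation.
The 1/10 is divided into 3 equal shares of 1/30 among Junko, Noboru, Sachiko.
Junko is living and takes 1/30.
Noboru is living and takes 1/30.
Sachiko is living and takes 1/30.
Emiko is living and takes 1/10.
Yoshiko predeceased; the 1/5 allotted to Yoshiko's branch passes to Yoshiko's issue by representation.
The 1/5 is divided into 2 equal shares of 1/10 among Kenji, Akira.
Kenji is living and takes 1/10.
Akira is living and takes 1/10.
Umeko is living and takes 1/5.
Hana is living and takes 1/5.

Akira 1/10; Chiyo 1/5; Emiko 1/10; Hana 1/5; Junko 1/30; Kenji 1/10; Noboru 1/30; Sachiko 1/30; Umeko 1/5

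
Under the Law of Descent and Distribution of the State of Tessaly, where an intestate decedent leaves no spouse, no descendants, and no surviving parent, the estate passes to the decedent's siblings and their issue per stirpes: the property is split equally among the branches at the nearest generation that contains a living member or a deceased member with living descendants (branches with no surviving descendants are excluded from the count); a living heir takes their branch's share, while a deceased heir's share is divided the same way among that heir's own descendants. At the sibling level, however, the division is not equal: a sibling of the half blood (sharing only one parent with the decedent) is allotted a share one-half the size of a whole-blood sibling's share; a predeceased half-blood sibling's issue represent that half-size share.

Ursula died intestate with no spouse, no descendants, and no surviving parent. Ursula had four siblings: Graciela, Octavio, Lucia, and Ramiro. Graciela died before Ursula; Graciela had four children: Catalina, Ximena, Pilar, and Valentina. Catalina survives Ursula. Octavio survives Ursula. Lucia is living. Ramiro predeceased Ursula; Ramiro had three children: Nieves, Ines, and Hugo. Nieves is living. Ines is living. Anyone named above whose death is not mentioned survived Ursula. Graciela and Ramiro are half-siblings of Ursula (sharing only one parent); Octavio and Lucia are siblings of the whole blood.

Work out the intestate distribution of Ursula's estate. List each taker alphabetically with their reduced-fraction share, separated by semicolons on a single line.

No spouse, descendants, or parent survives, so the estate passes to Ursula's siblings per stirpes.
Half-blood siblings count for one-half the weight of whole-blood siblings at the initial division.
Dividing 1 in proportion to weights (total weight 3): Graciela (weight 1/2) → 1/6; Octavio (weight 1) → 1/3; Lucia (weight 1) → 1/3; Ramiro (weight 1/2) → 1/6.
Graciela predeceased; the 1/6 allotted to Graciela's branch passes to Graciela's issue by representation.
The 1/6 is divided into 4 equal shares of 1/24 among Catalina, Ximena, Pilar, Valentina.
Catalina is living and takes 1/24.
Ximena is living and takes 1/24.
Pilar is living and takes 1/24.
Valentina is living and takes 1/24.
Octavio is living and takes 1/3.
Lucia is living and takes 1/3.
Ramiro predeceased; the 1/6 allotted to Ramiro's branch passes to Ramiro's issue by representation.
The 1/6 is divided into 3 equal shares of 1/18 among Nieves, Ines, Hugo.
Nieves is living and takes 1/18.
Ines is living and takes 1/18.
Hugo is living and takes 1/18.

Catalina 1/24; Hugo 1/18; Ines 1/18; Lucia 1/3; Nieves 1/18; Octavio 1/3; Pilar 1/24; Valentina 1/24; Ximena 1/24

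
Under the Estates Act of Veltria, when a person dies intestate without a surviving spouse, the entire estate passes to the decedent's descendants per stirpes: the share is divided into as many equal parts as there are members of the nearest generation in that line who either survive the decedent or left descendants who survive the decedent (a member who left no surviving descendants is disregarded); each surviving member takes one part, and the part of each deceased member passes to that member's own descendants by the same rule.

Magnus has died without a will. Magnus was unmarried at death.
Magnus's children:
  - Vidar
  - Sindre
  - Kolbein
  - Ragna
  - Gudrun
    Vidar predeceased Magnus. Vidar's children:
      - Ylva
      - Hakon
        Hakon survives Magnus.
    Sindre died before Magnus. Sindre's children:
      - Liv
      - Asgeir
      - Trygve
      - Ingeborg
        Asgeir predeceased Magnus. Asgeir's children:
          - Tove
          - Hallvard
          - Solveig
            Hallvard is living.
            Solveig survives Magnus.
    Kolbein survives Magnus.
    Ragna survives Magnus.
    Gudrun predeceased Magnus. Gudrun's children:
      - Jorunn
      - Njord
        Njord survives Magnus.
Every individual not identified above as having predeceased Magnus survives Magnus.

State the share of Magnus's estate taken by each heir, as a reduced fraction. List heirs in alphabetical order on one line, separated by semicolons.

There is no surviving spouse, so the entire estate passes to Magnus's descendants per stirpes.
The estate is divided into 5 equal shares of 1/5 among Vidar, Sindre, Kolbein, Ragna, Gudrun.
Vidar predeceased; the 1/5 allotted to Vidar's branch passes to Vidar's issue by representation.
The 1/5 is divided into 2 equal shares of 1/10 among Ylva, Hakon.
Ylva is living and takes 1/10.
Hakon is living and takes 1/10.
Sindre predeceased; the 1/5 allotted to Sindre's branch passes to Sindre's issue by representation.
The 1/5 is divided into 4 equal shares of 1/20 among Liv, Asgeir, Trygve, Ingeborg.
Liv is living and takes 1/20.
Asgeir predeceased; the 1/20 allotted to Asgeir's branch passes to Asgeir's issue by representation.
The 1/20 is divided into 3 equal shares of 1/60 among Tove, Hallvard, Solveig.
Tove is living and takes 1/60.
Hallvard is living and takes 1/60.
Solveig is living and takes 1/60.
Trygve is living and takes 1/20.
Ingeborg is living and takes 1/20.
Kolbein is living and takes 1/5.
Ragna is living and takes 1/5.
Gudrun predeceased; the 1/5 allotted to Gudrun's branch passes to Gudrun's issue by representation.
The 1/5 is divided into 2 equal shares of 1/10 among Jorunn, Njord.
Jorunn is living and takes 1/10.
Njord is living and takes 1/10.

Hakon 1/10; Hallvard 1/60; Ingeborg 1/20; Jorunn 1/10; Kolbein 1/5; Liv 1/20; Njord 1/10; Ragna 1/5; Solveig 1/60; Tove 1/60; Trygve 1/20; Ylva 1/10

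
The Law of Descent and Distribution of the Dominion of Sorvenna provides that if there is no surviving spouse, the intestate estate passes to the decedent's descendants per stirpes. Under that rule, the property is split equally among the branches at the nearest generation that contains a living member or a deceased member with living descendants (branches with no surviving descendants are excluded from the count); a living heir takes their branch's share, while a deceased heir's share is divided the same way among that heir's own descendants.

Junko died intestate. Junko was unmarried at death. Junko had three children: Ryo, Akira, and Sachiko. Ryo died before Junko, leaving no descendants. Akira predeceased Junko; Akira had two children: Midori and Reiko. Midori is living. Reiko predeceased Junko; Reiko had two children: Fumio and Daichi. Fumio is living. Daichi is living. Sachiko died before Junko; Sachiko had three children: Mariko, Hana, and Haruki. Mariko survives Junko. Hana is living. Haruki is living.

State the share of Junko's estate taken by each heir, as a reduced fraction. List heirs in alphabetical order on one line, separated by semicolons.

There is no surviving spouse, so the entire estate passes to Junko's descendants per stirpes.
Ryo left no surviving issue, so that branch lapses and is disregarded.
The estate is divided into 2 equal shares of 1/2 among Akira, Sachiko.
Akira predeceased; the 1/2 allotted to Akira's branch passes to Akira's issue by representation.
The 1/2 is divided into 2 equal shares of 1/4 among Midori, Reiko.
Midori is living and takes 1/4.
Reiko predeceased; the 1/4 allotted to Reiko's branch passes to Reiko's issue by representation.
The 1/4 is divided into 2 equal shares of 1/8 among Fumio, Daichi.
Fumio is living and takes 1/8.
Daichi is living and takes 1/8.
Sachiko predeceased; the 1/2 allotted to Sachiko's branch passes to Sachiko's issue by representation.
The 1/2 is divided into 3 equal shares of 1/6 among Mariko, Hana, Haruki.
Mariko is living and takes 1/6.
Hana is living and takes 1/6.
Haruki is living and takes 1/6.

Daichi 1/8; Fumio 1/8; Hana 1/6; Haruki 1/6; Mariko 1/6; Midori 1/4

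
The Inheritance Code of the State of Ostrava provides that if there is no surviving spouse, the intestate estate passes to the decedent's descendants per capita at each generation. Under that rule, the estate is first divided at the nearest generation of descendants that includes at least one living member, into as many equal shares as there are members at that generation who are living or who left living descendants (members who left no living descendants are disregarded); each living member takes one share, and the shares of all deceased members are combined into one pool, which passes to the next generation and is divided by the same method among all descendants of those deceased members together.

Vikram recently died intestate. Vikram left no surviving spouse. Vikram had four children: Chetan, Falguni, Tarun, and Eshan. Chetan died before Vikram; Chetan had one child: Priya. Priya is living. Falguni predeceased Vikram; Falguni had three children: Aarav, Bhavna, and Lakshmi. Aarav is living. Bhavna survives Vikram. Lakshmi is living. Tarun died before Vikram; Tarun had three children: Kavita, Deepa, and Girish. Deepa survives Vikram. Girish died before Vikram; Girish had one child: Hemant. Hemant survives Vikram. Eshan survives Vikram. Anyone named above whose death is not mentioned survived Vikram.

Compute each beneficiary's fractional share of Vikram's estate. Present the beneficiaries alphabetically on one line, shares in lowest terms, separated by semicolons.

Aarav 3/28; Bhavna 3/28; Deepa 3/28; Eshan 1/4; Hemant 3/28; Kavita 3/28; Lakshmi 3/28; Priya 3/28

There is no surviving spouse, so the entire estate passes to Vikram's descendants per capita at each generation.
At generation 1 (Chetan, Falguni, Tarun, Eshan) there are 4 shares of (1)/4 = 1/4 each.
Living: Eshan — each takes 1/4.
Deceased: Chetan, Falguni, and Tarun. Their combined 3/4 is pooled and carried to generation 2.
At generation 2 (Priya, Aarav, Bhavna, Lakshmi, Kavita, Deepa, Girish) there are 7 shares of (3/4)/7 = 3/28 each.
Living: Priya, Aarav, Bhavna, Lakshmi, Kavita, and Deepa — each takes 3/28.
Deceased: Girish. That 3/28 share is carried to generation 3.
At generation 3 (Hemant) there are 1 shares of (3/28)/1 = 3/28 each.
Living: Hemant — each takes 3/28.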